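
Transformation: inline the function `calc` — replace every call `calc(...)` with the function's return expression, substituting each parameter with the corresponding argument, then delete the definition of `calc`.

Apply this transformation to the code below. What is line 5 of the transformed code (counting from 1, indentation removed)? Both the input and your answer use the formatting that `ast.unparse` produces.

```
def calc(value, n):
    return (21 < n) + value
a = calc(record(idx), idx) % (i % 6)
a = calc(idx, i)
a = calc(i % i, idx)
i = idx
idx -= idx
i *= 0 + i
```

idx -= idx

Transformed code:
a = ((21 < idx) + record(idx)) % (i % 6)
a = (21 < i) + idx
a = (21 < idx) + i % i
i = idx
idx -= idx
i *= 0 + i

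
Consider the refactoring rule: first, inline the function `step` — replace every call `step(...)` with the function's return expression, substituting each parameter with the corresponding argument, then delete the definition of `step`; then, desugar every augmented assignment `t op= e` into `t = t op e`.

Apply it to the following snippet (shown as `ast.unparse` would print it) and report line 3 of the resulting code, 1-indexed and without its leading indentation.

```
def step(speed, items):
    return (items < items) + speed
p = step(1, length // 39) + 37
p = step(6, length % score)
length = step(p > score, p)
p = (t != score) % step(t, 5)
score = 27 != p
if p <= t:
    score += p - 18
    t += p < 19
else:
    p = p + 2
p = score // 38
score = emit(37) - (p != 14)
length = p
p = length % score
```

length = (p < p) + (p > score)

Transformed code:
p = (length // 39 < length // 39) + 1 + 37
p = (length % score < length % score) + 6
length = (p < p) + (p > score)
p = (t != score) % ((5 < 5) + t)
score = 27 != p
if p <= t:
    score = score + (p - 18)
    t = t + (p < 19)
else:
    p = p + 2
p = score // 38
score = emit(37) - (p != 14)
length = p
p = length % score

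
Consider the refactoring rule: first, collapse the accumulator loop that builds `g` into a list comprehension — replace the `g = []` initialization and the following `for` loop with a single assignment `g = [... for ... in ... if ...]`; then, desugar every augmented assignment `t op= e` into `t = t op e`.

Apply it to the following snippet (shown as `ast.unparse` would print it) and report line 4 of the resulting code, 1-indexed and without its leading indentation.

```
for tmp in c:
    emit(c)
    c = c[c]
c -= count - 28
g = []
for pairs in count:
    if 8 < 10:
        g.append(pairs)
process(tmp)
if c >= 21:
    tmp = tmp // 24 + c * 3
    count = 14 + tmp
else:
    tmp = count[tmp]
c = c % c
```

Transformed code:
for tmp in c:
    emit(c)
    c = c[c]
c = c - (count - 28)
g = [pairs for pairs in count if 8 < 10]
process(tmp)
if c >= 21:
    tmp = tmp // 24 + c * 3
    count = 14 + tmp
else:
    tmp = count[tmp]
c = c % c

c = c - (count - 28)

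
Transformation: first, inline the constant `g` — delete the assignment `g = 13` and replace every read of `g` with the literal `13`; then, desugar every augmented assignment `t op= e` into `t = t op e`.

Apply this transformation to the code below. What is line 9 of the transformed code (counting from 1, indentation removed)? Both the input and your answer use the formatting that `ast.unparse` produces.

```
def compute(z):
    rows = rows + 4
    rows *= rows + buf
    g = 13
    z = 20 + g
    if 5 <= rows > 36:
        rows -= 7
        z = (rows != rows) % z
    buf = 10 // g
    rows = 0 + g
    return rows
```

Transformed code:
def compute(z):
    rows = rows + 4
    rows = rows * (rows + buf)
    z = 20 + 13
    if 5 <= rows > 36:
        rows = rows - 7
        z = (rows != rows) % z
    buf = 10 // 13
    rows = 0 + 13
    return rows

rows = 0 + 13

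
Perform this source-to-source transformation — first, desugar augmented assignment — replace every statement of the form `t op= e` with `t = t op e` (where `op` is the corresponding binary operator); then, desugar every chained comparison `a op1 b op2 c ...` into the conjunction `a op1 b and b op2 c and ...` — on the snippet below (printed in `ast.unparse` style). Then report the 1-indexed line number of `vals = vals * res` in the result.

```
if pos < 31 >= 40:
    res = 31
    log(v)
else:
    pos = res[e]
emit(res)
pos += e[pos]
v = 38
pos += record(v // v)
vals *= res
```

Transformed code:
if pos < 31 and 31 >= 40:
    res = 31
    log(v)
else:
    pos = res[e]
emit(res)
pos = pos + e[pos]
v = 38
pos = pos + record(v // v)
vals = vals * res

10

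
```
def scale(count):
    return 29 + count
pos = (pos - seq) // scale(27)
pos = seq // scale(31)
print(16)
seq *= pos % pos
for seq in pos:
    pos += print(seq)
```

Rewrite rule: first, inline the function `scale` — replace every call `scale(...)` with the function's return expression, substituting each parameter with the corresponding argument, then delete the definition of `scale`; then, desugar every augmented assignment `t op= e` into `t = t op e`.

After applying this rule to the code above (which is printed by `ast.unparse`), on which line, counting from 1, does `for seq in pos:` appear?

Transformed code:
pos = (pos - seq) // (29 + 27)
pos = seq // (29 + 31)
print(16)
seq = seq * (pos % pos)
for seq in pos:
    pos = pos + print(seq)

5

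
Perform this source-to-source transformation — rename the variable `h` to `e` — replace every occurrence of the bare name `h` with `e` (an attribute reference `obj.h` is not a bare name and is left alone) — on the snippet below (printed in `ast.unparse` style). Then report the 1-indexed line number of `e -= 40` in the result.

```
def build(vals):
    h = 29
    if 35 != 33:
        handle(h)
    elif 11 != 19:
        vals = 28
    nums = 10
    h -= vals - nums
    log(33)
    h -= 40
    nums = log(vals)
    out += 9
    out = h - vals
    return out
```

Transformed code:
def build(vals):
    e = 29
    if 35 != 33:
        handle(e)
    elif 11 != 19:
        vals = 28
    nums = 10
    e -= vals - nums
    log(33)
    e -= 40
    nums = log(vals)
    out += 9
    out = e - vals
    return out

10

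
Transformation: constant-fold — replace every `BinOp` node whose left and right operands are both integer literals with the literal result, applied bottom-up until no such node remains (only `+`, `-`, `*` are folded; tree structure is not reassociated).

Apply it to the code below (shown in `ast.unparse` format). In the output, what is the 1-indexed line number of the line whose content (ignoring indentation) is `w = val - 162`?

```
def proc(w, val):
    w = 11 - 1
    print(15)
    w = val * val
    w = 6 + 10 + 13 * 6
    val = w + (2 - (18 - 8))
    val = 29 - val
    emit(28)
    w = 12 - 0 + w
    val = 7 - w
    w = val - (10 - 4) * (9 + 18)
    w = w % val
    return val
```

11

Transformed code:
def proc(w, val):
    w = 10
    print(15)
    w = val * val
    w = 94
    val = w + -8
    val = 29 - val
    emit(28)
    w = 12 + w
    val = 7 - w
    w = val - 162
    w = w % val
    return val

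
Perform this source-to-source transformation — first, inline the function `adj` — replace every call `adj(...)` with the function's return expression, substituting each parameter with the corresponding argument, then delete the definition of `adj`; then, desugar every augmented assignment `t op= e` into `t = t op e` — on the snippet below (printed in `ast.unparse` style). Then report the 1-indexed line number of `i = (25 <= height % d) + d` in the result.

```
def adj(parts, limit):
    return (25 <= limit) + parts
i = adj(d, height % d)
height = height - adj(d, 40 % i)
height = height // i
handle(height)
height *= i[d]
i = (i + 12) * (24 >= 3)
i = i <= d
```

Transformed code:
i = (25 <= height % d) + d
height = height - ((25 <= 40 % i) + d)
height = height // i
handle(height)
height = height * i[d]
i = (i + 12) * (24 >= 3)
i = i <= d

1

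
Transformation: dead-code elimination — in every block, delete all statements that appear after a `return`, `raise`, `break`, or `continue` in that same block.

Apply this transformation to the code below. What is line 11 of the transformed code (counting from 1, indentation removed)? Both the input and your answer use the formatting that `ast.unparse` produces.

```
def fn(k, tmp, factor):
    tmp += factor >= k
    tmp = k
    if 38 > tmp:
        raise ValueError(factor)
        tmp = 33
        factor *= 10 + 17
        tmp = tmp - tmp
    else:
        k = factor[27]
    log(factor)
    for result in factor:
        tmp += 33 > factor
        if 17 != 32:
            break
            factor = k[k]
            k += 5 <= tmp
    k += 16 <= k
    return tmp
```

Transformed code:
def fn(k, tmp, factor):
    tmp += factor >= k
    tmp = k
    if 38 > tmp:
        raise ValueError(factor)
    else:
        k = factor[27]
    log(factor)
    for result in factor:
        tmp += 33 > factor
        if 17 != 32:
            break
    k += 16 <= k
    return tmp

if 17 != 32:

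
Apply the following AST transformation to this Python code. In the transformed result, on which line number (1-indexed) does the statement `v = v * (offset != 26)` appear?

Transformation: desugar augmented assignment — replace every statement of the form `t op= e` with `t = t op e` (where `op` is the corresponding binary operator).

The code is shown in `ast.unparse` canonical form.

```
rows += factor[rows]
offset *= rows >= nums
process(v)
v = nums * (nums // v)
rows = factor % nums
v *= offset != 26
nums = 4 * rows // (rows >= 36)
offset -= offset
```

6

Transformed code:
rows = rows + factor[rows]
offset = offset * (rows >= nums)
process(v)
v = nums * (nums // v)
rows = factor % nums
v = v * (offset != 26)
nums = 4 * rows // (rows >= 36)
offset = offset - offset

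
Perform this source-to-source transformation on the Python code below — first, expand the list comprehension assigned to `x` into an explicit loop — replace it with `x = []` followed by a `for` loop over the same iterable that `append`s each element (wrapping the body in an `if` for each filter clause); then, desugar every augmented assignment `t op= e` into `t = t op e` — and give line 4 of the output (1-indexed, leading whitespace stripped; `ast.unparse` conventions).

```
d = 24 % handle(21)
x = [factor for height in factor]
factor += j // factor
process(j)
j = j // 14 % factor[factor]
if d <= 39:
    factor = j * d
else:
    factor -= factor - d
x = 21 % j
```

x.append(factor)

Transformed code:
d = 24 % handle(21)
x = []
for height in factor:
    x.append(factor)
factor = factor + j // factor
process(j)
j = j // 14 % factor[factor]
if d <= 39:
    factor = j * d
else:
    factor = factor - (factor - d)
x = 21 % j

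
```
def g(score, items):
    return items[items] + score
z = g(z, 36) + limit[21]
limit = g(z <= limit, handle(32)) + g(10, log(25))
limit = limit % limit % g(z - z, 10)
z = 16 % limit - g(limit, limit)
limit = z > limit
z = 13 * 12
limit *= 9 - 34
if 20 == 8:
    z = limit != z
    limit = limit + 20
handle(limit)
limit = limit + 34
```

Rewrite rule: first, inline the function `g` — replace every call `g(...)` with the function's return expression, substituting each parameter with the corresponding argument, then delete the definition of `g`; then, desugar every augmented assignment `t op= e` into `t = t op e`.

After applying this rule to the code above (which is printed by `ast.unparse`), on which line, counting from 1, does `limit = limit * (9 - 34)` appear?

Transformed code:
z = 36[36] + z + limit[21]
limit = handle(32)[handle(32)] + (z <= limit) + (log(25)[log(25)] + 10)
limit = limit % limit % (10[10] + (z - z))
z = 16 % limit - (limit[limit] + limit)
limit = z > limit
z = 13 * 12
limit = limit * (9 - 34)
if 20 == 8:
    z = limit != z
    limit = limit + 20
handle(limit)
limit = limit + 34

7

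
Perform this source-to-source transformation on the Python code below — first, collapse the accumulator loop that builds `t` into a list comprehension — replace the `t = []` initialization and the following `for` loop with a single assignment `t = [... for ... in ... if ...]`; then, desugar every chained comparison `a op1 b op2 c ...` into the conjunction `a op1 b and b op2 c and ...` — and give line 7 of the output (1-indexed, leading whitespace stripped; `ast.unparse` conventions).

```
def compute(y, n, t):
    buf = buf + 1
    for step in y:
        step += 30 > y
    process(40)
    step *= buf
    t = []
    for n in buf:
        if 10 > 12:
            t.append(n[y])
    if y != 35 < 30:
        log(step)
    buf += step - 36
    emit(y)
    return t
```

t = [n[y] for n in buf if 10 > 12]

Transformed code:
def compute(y, n, t):
    buf = buf + 1
    for step in y:
        step += 30 > y
    process(40)
    step *= buf
    t = [n[y] for n in buf if 10 > 12]
    if y != 35 and 35 < 30:
        log(step)
    buf += step - 36
    emit(y)
    return t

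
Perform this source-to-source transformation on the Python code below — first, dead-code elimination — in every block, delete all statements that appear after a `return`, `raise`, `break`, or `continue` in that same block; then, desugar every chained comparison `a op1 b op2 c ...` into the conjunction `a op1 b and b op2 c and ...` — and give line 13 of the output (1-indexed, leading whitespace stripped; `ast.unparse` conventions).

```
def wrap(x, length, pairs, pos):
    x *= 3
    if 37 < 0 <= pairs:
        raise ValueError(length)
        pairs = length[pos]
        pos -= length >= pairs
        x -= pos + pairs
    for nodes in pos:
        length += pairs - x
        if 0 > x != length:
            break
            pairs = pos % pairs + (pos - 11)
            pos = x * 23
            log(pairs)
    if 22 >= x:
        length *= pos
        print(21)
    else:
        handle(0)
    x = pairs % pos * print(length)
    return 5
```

Transformed code:
def wrap(x, length, pairs, pos):
    x *= 3
    if 37 < 0 and 0 <= pairs:
        raise ValueError(length)
    for nodes in pos:
        length += pairs - x
        if 0 > x and x != length:
            break
    if 22 >= x:
        length *= pos
        print(21)
    else:
        handle(0)
    x = pairs % pos * print(length)
    return 5

handle(0)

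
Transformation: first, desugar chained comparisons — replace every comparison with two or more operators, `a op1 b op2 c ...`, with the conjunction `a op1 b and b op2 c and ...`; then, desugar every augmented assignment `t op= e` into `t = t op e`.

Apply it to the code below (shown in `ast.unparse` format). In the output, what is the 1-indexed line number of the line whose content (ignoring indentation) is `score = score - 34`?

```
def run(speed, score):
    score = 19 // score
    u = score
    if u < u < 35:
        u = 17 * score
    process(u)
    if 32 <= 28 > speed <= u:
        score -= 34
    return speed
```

Transformed code:
def run(speed, score):
    score = 19 // score
    u = score
    if u < u and u < 35:
        u = 17 * score
    process(u)
    if 32 <= 28 and 28 > speed and (speed <= u):
        score = score - 34
    return speed

8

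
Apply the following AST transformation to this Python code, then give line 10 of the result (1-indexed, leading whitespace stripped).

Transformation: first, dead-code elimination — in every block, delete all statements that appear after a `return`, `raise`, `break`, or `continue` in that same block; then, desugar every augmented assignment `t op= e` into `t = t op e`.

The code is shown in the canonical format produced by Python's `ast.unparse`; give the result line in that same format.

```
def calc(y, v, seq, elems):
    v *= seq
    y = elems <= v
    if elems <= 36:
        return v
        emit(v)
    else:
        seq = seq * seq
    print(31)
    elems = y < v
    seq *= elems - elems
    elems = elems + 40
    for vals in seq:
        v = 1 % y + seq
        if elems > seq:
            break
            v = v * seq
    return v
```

Transformed code:
def calc(y, v, seq, elems):
    v = v * seq
    y = elems <= v
    if elems <= 36:
        return v
    else:
        seq = seq * seq
    print(31)
    elems = y < v
    seq = seq * (elems - elems)
    elems = elems + 40
    for vals in seq:
        v = 1 % y + seq
        if elems > seq:
            break
    return v

seq = seq * (elems - elems)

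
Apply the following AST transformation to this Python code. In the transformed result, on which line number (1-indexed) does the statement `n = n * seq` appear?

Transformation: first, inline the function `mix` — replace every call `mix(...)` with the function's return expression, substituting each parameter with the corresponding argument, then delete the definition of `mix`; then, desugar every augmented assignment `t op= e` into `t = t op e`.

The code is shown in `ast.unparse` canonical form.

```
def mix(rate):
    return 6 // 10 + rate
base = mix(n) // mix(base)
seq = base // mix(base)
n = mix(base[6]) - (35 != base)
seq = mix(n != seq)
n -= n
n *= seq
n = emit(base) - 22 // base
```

Transformed code:
base = (6 // 10 + n) // (6 // 10 + base)
seq = base // (6 // 10 + base)
n = 6 // 10 + base[6] - (35 != base)
seq = 6 // 10 + (n != seq)
n = n - n
n = n * seq
n = emit(base) - 22 // base

6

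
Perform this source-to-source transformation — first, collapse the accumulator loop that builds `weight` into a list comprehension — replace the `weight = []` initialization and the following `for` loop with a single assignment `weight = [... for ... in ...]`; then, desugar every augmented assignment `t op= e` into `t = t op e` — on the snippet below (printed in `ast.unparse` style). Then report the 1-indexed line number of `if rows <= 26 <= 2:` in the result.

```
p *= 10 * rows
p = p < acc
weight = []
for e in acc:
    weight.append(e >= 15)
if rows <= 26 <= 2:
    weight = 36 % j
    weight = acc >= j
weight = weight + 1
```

4

Transformed code:
p = p * (10 * rows)
p = p < acc
weight = [e >= 15 for e in acc]
if rows <= 26 <= 2:
    weight = 36 % j
    weight = acc >= j
weight = weight + 1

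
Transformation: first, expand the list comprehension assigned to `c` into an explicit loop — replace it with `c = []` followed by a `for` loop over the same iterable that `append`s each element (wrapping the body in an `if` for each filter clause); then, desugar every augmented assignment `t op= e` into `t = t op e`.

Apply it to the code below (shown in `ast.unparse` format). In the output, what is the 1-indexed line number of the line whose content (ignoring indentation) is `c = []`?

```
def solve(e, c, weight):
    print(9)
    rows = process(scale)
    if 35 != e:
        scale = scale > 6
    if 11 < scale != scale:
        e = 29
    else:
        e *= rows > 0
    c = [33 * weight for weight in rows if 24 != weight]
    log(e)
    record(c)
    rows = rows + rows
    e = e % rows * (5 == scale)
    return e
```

Transformed code:
def solve(e, c, weight):
    print(9)
    rows = process(scale)
    if 35 != e:
        scale = scale > 6
    if 11 < scale != scale:
        e = 29
    else:
        e = e * (rows > 0)
    c = []
    for weight in rows:
        if 24 != weight:
            c.append(33 * weight)
    log(e)
    record(c)
    rows = rows + rows
    e = e % rows * (5 == scale)
    return e

10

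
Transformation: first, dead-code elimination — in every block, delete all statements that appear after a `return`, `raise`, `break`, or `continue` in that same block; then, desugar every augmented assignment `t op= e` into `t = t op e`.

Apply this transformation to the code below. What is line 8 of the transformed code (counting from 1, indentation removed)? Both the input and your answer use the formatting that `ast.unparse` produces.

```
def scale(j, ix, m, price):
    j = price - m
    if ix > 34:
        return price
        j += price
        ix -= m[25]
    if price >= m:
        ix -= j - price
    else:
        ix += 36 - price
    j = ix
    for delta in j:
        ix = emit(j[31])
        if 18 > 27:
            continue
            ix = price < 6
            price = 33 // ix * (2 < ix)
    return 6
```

ix = ix + (36 - price)

Transformed code:
def scale(j, ix, m, price):
    j = price - m
    if ix > 34:
        return price
    if price >= m:
        ix = ix - (j - price)
    else:
        ix = ix + (36 - price)
    j = ix
    for delta in j:
        ix = emit(j[31])
        if 18 > 27:
            continue
    return 6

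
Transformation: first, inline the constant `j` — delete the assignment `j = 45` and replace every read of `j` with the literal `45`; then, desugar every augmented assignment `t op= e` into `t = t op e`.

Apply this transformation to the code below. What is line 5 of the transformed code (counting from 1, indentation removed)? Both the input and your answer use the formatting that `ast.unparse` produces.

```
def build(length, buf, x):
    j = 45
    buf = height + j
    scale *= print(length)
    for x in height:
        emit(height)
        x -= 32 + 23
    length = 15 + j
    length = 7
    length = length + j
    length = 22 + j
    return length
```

emit(height)

Transformed code:
def build(length, buf, x):
    buf = height + 45
    scale = scale * print(length)
    for x in height:
        emit(height)
        x = x - (32 + 23)
    length = 15 + 45
    length = 7
    length = length + 45
    length = 22 + 45
    return length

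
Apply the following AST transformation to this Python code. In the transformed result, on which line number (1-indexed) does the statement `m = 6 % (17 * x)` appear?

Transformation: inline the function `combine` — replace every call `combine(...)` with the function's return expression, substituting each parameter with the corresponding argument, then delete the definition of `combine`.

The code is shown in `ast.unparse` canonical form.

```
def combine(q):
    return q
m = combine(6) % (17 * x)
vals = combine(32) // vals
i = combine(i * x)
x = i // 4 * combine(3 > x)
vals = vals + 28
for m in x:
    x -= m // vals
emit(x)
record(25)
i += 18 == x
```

1

Transformed code:
m = 6 % (17 * x)
vals = 32 // vals
i = i * x
x = i // 4 * (3 > x)
vals = vals + 28
for m in x:
    x -= m // vals
emit(x)
record(25)
i += 18 == x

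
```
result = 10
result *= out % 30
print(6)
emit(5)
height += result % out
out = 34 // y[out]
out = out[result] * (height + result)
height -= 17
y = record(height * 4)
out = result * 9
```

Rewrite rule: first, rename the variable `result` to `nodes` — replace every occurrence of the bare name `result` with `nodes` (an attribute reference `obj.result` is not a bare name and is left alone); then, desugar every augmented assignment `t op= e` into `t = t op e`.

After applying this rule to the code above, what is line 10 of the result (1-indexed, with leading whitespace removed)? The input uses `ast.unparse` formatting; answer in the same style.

Transformed code:
nodes = 10
nodes = nodes * (out % 30)
print(6)
emit(5)
height = height + nodes % out
out = 34 // y[out]
out = out[nodes] * (height + nodes)
height = height - 17
y = record(height * 4)
out = nodes * 9

out = nodes * 9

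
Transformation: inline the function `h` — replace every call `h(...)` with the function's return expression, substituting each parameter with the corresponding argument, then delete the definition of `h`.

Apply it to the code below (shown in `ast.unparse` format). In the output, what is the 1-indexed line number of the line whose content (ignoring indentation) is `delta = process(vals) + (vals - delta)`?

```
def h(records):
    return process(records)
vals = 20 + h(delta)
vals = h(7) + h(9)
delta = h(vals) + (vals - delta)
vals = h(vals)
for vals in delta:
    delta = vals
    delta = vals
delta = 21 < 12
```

3

Transformed code:
vals = 20 + process(delta)
vals = process(7) + process(9)
delta = process(vals) + (vals - delta)
vals = process(vals)
for vals in delta:
    delta = vals
    delta = vals
delta = 21 < 12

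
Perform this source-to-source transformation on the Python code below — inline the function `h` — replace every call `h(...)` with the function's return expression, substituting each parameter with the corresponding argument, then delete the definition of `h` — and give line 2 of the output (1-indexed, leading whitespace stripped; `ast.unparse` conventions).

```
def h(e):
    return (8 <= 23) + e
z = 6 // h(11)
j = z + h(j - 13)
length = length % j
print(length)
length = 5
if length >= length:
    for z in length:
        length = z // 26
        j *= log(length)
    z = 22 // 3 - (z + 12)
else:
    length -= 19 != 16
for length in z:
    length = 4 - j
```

j = z + ((8 <= 23) + (j - 13))

Transformed code:
z = 6 // ((8 <= 23) + 11)
j = z + ((8 <= 23) + (j - 13))
length = length % j
print(length)
length = 5
if length >= length:
    for z in length:
        length = z // 26
        j *= log(length)
    z = 22 // 3 - (z + 12)
else:
    length -= 19 != 16
for length in z:
    length = 4 - j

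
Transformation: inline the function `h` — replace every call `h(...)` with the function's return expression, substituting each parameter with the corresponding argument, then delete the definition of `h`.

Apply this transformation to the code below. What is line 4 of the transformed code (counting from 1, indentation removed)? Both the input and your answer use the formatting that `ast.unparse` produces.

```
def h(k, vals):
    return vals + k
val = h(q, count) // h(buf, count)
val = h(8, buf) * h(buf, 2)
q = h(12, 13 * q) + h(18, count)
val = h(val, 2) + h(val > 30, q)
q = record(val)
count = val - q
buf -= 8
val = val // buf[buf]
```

val = 2 + val + (q + (val > 30))

Transformed code:
val = (count + q) // (count + buf)
val = (buf + 8) * (2 + buf)
q = 13 * q + 12 + (count + 18)
val = 2 + val + (q + (val > 30))
q = record(val)
count = val - q
buf -= 8
val = val // buf[buf]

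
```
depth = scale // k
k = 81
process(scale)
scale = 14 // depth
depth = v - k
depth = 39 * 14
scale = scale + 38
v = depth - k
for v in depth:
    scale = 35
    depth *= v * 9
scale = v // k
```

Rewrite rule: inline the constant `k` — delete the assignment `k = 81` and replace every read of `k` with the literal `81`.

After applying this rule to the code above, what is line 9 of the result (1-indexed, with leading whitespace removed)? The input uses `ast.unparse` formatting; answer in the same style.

Transformed code:
depth = scale // 81
process(scale)
scale = 14 // depth
depth = v - 81
depth = 39 * 14
scale = scale + 38
v = depth - 81
for v in depth:
    scale = 35
    depth *= v * 9
scale = v // 81

scale = 35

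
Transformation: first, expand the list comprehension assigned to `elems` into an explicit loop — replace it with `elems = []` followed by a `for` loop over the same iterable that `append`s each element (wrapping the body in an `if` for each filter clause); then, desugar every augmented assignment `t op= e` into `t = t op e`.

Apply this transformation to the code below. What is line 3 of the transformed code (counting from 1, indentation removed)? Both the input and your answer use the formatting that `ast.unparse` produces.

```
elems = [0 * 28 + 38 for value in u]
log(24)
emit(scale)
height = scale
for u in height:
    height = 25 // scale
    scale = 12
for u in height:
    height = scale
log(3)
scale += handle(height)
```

elems.append(0 * 28 + 38)

Transformed code:
elems = []
for value in u:
    elems.append(0 * 28 + 38)
log(24)
emit(scale)
height = scale
for u in height:
    height = 25 // scale
    scale = 12
for u in height:
    height = scale
log(3)
scale = scale + handle(height)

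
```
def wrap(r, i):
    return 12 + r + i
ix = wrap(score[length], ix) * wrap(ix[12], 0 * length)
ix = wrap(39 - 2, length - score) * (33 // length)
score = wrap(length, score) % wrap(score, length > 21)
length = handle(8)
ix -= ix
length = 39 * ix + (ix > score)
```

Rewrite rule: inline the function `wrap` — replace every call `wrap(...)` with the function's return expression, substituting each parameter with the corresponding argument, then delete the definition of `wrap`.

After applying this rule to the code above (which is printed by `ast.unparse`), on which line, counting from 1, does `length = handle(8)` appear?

4

Transformed code:
ix = (12 + score[length] + ix) * (12 + ix[12] + 0 * length)
ix = (12 + (39 - 2) + (length - score)) * (33 // length)
score = (12 + length + score) % (12 + score + (length > 21))
length = handle(8)
ix -= ix
length = 39 * ix + (ix > score)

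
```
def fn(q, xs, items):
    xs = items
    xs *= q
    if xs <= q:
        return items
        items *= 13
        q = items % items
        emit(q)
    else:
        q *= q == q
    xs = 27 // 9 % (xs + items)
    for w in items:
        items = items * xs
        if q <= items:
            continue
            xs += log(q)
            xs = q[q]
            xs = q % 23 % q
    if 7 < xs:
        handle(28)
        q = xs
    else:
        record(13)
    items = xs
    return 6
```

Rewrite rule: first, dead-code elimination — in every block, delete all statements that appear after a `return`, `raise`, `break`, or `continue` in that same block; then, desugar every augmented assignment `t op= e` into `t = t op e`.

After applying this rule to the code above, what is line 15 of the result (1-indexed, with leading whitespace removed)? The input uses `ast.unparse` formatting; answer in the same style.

Transformed code:
def fn(q, xs, items):
    xs = items
    xs = xs * q
    if xs <= q:
        return items
    else:
        q = q * (q == q)
    xs = 27 // 9 % (xs + items)
    for w in items:
        items = items * xs
        if q <= items:
            continue
    if 7 < xs:
        handle(28)
        q = xs
    else:
        record(13)
    items = xs
    return 6

q = xs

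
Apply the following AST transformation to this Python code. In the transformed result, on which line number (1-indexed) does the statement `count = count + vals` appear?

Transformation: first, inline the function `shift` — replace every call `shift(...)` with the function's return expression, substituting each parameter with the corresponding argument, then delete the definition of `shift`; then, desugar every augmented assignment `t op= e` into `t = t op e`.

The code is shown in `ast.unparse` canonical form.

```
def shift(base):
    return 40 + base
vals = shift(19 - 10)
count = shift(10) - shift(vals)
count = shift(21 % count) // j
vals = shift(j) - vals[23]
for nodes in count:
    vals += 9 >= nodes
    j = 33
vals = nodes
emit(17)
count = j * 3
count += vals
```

11

Transformed code:
vals = 40 + (19 - 10)
count = 40 + 10 - (40 + vals)
count = (40 + 21 % count) // j
vals = 40 + j - vals[23]
for nodes in count:
    vals = vals + (9 >= nodes)
    j = 33
vals = nodes
emit(17)
count = j * 3
count = count + vals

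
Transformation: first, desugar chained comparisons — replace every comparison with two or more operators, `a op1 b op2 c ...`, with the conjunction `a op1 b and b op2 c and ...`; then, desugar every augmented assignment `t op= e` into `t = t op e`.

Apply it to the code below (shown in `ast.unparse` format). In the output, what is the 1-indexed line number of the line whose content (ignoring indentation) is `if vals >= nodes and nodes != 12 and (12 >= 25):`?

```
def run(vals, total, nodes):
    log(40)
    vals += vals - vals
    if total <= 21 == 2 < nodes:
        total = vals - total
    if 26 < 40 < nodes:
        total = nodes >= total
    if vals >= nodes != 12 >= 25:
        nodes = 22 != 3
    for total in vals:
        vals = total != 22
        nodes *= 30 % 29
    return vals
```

8

Transformed code:
def run(vals, total, nodes):
    log(40)
    vals = vals + (vals - vals)
    if total <= 21 and 21 == 2 and (2 < nodes):
        total = vals - total
    if 26 < 40 and 40 < nodes:
        total = nodes >= total
    if vals >= nodes and nodes != 12 and (12 >= 25):
        nodes = 22 != 3
    for total in vals:
        vals = total != 22
        nodes = nodes * (30 % 29)
    return vals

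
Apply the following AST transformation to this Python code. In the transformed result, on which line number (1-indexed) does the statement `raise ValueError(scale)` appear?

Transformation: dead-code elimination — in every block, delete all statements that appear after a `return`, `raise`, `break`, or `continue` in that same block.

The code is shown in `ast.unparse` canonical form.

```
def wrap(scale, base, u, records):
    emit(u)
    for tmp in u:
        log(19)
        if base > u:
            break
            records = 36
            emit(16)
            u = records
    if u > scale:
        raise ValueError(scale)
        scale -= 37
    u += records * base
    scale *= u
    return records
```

Transformed code:
def wrap(scale, base, u, records):
    emit(u)
    for tmp in u:
        log(19)
        if base > u:
            break
    if u > scale:
        raise ValueError(scale)
    u += records * base
    scale *= u
    return records

8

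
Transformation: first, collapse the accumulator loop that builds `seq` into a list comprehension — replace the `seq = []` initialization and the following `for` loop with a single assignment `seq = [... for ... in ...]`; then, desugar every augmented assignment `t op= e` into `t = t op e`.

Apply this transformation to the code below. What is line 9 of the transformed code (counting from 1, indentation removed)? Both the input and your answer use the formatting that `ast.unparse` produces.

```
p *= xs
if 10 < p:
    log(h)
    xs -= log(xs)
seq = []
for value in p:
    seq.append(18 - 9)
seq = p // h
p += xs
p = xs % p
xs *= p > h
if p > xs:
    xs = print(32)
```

xs = xs * (p > h)

Transformed code:
p = p * xs
if 10 < p:
    log(h)
    xs = xs - log(xs)
seq = [18 - 9 for value in p]
seq = p // h
p = p + xs
p = xs % p
xs = xs * (p > h)
if p > xs:
    xs = print(32)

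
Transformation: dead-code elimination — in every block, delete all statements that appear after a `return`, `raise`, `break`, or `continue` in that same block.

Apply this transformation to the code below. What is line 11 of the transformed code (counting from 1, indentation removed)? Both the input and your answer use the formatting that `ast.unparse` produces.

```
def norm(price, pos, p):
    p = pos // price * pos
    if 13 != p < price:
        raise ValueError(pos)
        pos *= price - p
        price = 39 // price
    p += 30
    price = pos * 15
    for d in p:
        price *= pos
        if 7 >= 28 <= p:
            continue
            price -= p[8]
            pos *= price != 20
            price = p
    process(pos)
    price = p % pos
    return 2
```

process(pos)

Transformed code:
def norm(price, pos, p):
    p = pos // price * pos
    if 13 != p < price:
        raise ValueError(pos)
    p += 30
    price = pos * 15
    for d in p:
        price *= pos
        if 7 >= 28 <= p:
            continue
    process(pos)
    price = p % pos
    return 2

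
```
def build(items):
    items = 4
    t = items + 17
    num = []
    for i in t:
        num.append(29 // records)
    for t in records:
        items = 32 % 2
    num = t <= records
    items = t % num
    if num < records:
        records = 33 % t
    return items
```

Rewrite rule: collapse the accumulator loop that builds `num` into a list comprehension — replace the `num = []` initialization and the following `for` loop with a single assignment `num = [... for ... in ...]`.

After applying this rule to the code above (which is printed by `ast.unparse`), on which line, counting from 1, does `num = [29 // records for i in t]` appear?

4

Transformed code:
def build(items):
    items = 4
    t = items + 17
    num = [29 // records for i in t]
    for t in records:
        items = 32 % 2
    num = t <= records
    items = t % num
    if num < records:
        records = 33 % t
    return items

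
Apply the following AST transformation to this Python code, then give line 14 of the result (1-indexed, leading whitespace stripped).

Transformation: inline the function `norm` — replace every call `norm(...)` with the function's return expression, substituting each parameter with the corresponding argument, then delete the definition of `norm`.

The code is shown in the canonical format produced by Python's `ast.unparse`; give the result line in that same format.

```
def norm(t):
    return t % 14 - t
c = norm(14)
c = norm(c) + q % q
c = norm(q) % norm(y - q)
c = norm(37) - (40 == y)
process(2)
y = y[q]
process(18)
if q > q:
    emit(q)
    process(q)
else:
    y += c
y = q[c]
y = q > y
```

y = q > y

Transformed code:
c = 14 % 14 - 14
c = c % 14 - c + q % q
c = (q % 14 - q) % ((y - q) % 14 - (y - q))
c = 37 % 14 - 37 - (40 == y)
process(2)
y = y[q]
process(18)
if q > q:
    emit(q)
    process(q)
else:
    y += c
y = q[c]
y = q > y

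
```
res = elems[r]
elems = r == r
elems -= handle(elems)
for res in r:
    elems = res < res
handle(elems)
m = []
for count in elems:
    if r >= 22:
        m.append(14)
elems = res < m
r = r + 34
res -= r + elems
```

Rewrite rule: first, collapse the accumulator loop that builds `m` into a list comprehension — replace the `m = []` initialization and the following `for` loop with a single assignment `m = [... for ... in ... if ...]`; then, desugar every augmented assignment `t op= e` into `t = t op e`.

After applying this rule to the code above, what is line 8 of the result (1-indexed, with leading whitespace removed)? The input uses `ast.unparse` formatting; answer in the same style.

Transformed code:
res = elems[r]
elems = r == r
elems = elems - handle(elems)
for res in r:
    elems = res < res
handle(elems)
m = [14 for count in elems if r >= 22]
elems = res < m
r = r + 34
res = res - (r + elems)

elems = res < m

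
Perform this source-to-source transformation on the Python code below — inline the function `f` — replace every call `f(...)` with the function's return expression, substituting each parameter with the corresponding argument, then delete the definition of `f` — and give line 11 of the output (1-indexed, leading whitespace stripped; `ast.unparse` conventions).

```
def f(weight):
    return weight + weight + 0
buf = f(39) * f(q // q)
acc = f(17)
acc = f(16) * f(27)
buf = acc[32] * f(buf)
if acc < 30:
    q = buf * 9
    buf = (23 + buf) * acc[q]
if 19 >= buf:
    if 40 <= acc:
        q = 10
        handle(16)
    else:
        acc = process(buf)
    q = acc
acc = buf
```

handle(16)

Transformed code:
buf = (39 + 39 + 0) * (q // q + q // q + 0)
acc = 17 + 17 + 0
acc = (16 + 16 + 0) * (27 + 27 + 0)
buf = acc[32] * (buf + buf + 0)
if acc < 30:
    q = buf * 9
    buf = (23 + buf) * acc[q]
if 19 >= buf:
    if 40 <= acc:
        q = 10
        handle(16)
    else:
        acc = process(buf)
    q = acc
acc = buf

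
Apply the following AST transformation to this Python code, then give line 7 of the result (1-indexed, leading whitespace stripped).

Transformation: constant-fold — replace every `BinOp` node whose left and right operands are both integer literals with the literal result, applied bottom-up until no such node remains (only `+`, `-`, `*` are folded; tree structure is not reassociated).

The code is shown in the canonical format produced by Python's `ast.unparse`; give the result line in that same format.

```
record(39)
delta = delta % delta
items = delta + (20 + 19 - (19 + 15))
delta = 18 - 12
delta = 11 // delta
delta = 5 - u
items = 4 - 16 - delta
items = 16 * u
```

items = -12 - delta

Transformed code:
record(39)
delta = delta % delta
items = delta + 5
delta = 6
delta = 11 // delta
delta = 5 - u
items = -12 - delta
items = 16 * u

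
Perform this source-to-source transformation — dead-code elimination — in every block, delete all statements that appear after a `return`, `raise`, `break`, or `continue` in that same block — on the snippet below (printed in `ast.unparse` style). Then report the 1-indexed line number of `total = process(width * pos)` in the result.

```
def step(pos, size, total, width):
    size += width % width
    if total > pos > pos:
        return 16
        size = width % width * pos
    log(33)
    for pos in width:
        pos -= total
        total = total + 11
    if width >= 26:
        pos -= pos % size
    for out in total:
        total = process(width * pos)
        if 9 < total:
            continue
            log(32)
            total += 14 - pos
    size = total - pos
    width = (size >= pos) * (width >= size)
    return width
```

Transformed code:
def step(pos, size, total, width):
    size += width % width
    if total > pos > pos:
        return 16
    log(33)
    for pos in width:
        pos -= total
        total = total + 11
    if width >= 26:
        pos -= pos % size
    for out in total:
        total = process(width * pos)
        if 9 < total:
            continue
    size = total - pos
    width = (size >= pos) * (width >= size)
    return width

12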